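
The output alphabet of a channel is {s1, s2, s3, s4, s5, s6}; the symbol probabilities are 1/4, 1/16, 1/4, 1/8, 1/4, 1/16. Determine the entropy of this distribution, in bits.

2.375 bits

Each probability is a power of 1/2, so log₂(1/p) is an integer.
H = Σ p·log₂(1/p) = 1/4·2 + 1/16·4 + 1/4·2 + 1/8·3 + 1/4·2 + 1/16·4 = 2.375 bits.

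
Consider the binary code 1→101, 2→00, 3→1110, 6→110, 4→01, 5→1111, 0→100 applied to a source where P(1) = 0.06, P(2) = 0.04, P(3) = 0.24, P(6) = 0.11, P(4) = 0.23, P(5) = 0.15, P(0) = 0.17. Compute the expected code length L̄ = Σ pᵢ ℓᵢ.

3.12 bits/symbol

L̄ = Σ pᵢ·ℓᵢ = 0.06·3 + 0.04·2 + 0.24·4 + 0.11·3 + 0.23·2 + 0.15·4 + 0.17·3 = 3.12 bits/symbol.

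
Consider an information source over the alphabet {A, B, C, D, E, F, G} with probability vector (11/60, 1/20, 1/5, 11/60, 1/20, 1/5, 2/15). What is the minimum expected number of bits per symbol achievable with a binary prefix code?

Repeatedly combine the two least-probable nodes; the expected code length is the sum of the merged weights.
merge 1/20 + 1/20 → 1/10
merge 1/10 + 2/15 → 7/30
merge 11/60 + 11/60 → 11/30
merge 1/5 + 1/5 → 2/5
merge 7/30 + 11/30 → 3/5
merge 2/5 + 3/5 → 1
L = 1/10 + 7/30 + 11/30 + 2/5 + 3/5 + 1 = 27/10 = 2.7 bits/symbol.

2.7 bits/symbol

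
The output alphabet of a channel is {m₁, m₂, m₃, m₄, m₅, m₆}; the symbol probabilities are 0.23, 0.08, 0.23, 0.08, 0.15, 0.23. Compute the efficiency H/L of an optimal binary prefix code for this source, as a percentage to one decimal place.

Entropy H = −Σ p log₂ p ≈ 2.4566 bits.
Huffman merges: 2/25+2/25→4/25; 3/20+4/25→31/100; 23/100+23/100→23/50; 23/100+31/100→27/50; 23/50+27/50→1. L = 247/100 ≈ 2.4700.
Efficiency = H/L = 2.4566/2.4700 = 99.5%.

99.5%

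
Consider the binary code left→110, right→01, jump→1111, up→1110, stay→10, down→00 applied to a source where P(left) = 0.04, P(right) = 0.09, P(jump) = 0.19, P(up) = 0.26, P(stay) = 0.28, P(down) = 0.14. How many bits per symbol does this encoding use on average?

2.94 bits/symbol

L̄ = Σ pᵢ·ℓᵢ = 0.04·3 + 0.09·2 + 0.19·4 + 0.26·4 + 0.28·2 + 0.14·2 = 2.94 bits/symbol.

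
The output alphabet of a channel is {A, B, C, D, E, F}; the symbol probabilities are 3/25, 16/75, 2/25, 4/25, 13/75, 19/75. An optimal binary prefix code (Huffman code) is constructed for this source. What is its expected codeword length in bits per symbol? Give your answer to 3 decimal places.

Repeatedly combine the two least-probable nodes; the expected code length is the sum of the merged weights.
merge 2/25 + 3/25 → 1/5
merge 4/25 + 13/75 → 1/3
merge 1/5 + 16/75 → 31/75
merge 19/75 + 1/3 → 44/75
merge 31/75 + 44/75 → 1
L = 1/5 + 1/3 + 31/75 + 44/75 + 1 = 38/15 ≈ 2.533 bits/symbol.

2.533 bits/symbol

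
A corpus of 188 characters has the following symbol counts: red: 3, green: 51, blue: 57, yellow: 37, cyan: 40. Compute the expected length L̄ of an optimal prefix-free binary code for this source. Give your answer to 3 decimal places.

Probabilities are the counts divided by 188.
Repeatedly combine the two least-probable nodes; the expected code length is the sum of the merged weights.
merge 3/188 + 37/188 → 10/47
merge 10/47 + 10/47 → 20/47
merge 51/188 + 57/188 → 27/47
merge 20/47 + 27/47 → 1
L = 10/47 + 20/47 + 27/47 + 1 = 104/47 ≈ 2.213 bits/symbol.

2.213 bits/symbol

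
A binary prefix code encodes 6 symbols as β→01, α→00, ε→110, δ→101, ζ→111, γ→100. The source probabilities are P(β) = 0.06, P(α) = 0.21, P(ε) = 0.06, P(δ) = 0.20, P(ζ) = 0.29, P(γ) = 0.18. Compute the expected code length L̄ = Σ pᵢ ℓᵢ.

L̄ = Σ pᵢ·ℓᵢ = 0.06·2 + 0.21·2 + 0.06·3 + 0.20·3 + 0.29·3 + 0.18·3 = 2.73 bits/symbol.

2.73 bits/symbol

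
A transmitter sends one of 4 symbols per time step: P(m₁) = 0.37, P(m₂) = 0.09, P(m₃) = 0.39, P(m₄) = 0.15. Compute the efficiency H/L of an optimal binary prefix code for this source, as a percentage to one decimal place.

96.4%

Entropy H = −Σ p log₂ p ≈ 1.7837 bits.
Huffman merges: 9/100+3/20→6/25; 6/25+37/100→61/100; 39/100+61/100→1. L = 37/20 ≈ 1.8500.
Efficiency = H/L = 1.7837/1.8500 = 96.4%.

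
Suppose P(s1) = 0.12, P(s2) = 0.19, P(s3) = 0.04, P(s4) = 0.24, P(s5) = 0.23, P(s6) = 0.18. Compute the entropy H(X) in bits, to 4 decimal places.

2.4352 bits

H = −Σ pᵢ log₂ pᵢ.
−0.12·log₂(0.12) = 0.3671
−0.19·log₂(0.19) = 0.4552
−0.04·log₂(0.04) = 0.1858
−0.24·log₂(0.24) = 0.4941
−0.23·log₂(0.23) = 0.4877
−0.18·log₂(0.18) = 0.4453
Sum ≈ 2.4352 → 2.4352 bits.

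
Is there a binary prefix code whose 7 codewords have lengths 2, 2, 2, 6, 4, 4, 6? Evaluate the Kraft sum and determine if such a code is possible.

0.90625; yes

With common denominator 2^6 = 64: Σ 2^(−ℓᵢ) = 16/64 + 16/64 + 16/64 + 1/64 + 4/64 + 4/64 + 1/64 = 58/64 = 0.90625.
Kraft's inequality requires Σ ≤ 1; here Σ = 0.90625 ≤ 1, so such a prefix code exists.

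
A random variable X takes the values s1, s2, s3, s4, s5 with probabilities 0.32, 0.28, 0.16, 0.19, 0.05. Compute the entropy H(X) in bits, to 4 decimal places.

H = −Σ pᵢ log₂ pᵢ.
−0.32·log₂(0.32) = 0.5260
−0.28·log₂(0.28) = 0.5142
−0.16·log₂(0.16) = 0.4230
−0.19·log₂(0.19) = 0.4552
−0.05·log₂(0.05) = 0.2161
Sum ≈ 2.1346 → 2.1346 bits.

2.1346 bits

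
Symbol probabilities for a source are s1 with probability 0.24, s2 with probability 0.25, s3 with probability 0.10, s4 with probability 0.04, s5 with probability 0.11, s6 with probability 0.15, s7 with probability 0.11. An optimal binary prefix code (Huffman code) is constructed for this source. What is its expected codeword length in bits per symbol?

Repeatedly combine the two least-probable nodes; the expected code length is the sum of the merged weights.
merge 1/25 + 1/10 → 7/50
merge 11/100 + 11/100 → 11/50
merge 7/50 + 3/20 → 29/100
merge 11/50 + 6/25 → 23/50
merge 1/4 + 29/100 → 27/50
merge 23/50 + 27/50 → 1
L = 7/50 + 11/50 + 29/100 + 23/50 + 27/50 + 1 = 53/20 = 2.65 bits/symbol.

2.65 bits/symbol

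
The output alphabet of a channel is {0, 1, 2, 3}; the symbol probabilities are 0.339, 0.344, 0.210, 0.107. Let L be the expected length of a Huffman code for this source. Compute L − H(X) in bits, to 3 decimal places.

0.097 bits

Entropy H = −Σ p log₂ p ≈ 1.8765 bits.
Huffman merges: 107/1000+21/100→317/1000; 317/1000+339/1000→82/125; 43/125+82/125→1. L = 1973/1000 ≈ 1.9730.
L − H = 1.9730 − 1.8765 = 0.097 bits.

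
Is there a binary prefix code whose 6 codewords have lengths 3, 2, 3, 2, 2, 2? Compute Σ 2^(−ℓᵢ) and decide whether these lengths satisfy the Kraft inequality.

With common denominator 2^3 = 8: Σ 2^(−ℓᵢ) = 1/8 + 2/8 + 1/8 + 2/8 + 2/8 + 2/8 = 10/8 = 1.25.
Kraft's inequality requires Σ ≤ 1; here Σ = 1.25 > 1, so no such prefix code exists.

1.25; no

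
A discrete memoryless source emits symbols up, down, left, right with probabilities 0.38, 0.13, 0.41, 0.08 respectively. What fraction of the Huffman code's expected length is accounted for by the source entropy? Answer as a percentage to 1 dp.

96.2%

Entropy H = −Σ p log₂ p ≈ 1.7320 bits.
Huffman merges: 2/25+13/100→21/100; 21/100+19/50→59/100; 41/100+59/100→1. L = 9/5 ≈ 1.8000.
Efficiency = H/L = 1.7320/1.8000 = 96.2%.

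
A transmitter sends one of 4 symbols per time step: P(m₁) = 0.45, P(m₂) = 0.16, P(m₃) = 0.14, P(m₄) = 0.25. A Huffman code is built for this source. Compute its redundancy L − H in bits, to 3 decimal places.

0.011 bits

Entropy H = −Σ p log₂ p ≈ 1.8385 bits.
Huffman merges: 7/50+4/25→3/10; 1/4+3/10→11/20; 9/20+11/20→1. L = 37/20 ≈ 1.8500.
L − H = 1.8500 − 1.8385 = 0.011 bits.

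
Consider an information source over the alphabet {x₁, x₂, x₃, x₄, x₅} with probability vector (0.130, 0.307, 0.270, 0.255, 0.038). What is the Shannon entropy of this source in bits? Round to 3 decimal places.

H = −Σ pᵢ log₂ pᵢ.
−0.130·log₂(0.130) = 0.3826
−0.307·log₂(0.307) = 0.5230
−0.270·log₂(0.270) = 0.5100
−0.255·log₂(0.255) = 0.5027
−0.038·log₂(0.038) = 0.1793
Sum ≈ 2.0977 → 2.098 bits.

2.098 bits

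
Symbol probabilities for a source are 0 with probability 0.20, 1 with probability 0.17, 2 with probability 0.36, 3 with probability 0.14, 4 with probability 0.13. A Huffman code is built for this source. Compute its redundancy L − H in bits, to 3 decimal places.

Entropy H = −Σ p log₂ p ≈ 2.2093 bits.
Huffman merges: 13/100+7/50→27/100; 17/100+1/5→37/100; 27/100+9/25→63/100; 37/100+63/100→1. L = 227/100 ≈ 2.2700.
L − H = 2.2700 − 2.2093 = 0.061 bits.

0.061 bits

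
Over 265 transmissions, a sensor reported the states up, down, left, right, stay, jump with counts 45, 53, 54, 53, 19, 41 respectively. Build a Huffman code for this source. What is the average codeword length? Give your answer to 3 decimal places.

2.596 bits/symbol

Probabilities are the counts divided by 265.
Repeatedly combine the two least-probable nodes; the expected code length is the sum of the merged weights.
merge 19/265 + 41/265 → 12/53
merge 9/53 + 1/5 → 98/265
merge 1/5 + 54/265 → 107/265
merge 12/53 + 98/265 → 158/265
merge 107/265 + 158/265 → 1
L = 12/53 + 98/265 + 107/265 + 158/265 + 1 = 688/265 ≈ 2.596 bits/symbol.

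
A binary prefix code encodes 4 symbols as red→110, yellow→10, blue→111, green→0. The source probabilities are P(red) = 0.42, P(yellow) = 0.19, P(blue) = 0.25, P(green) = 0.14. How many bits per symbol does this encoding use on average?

2.53 bits/symbol

L̄ = Σ pᵢ·ℓᵢ = 0.42·3 + 0.19·2 + 0.25·3 + 0.14·1 = 2.53 bits/symbol.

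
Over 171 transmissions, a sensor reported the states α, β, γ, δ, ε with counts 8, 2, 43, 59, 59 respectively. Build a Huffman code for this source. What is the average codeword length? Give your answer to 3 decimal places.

2.023 bits/symbol

Probabilities are the counts divided by 171.
Repeatedly combine the two least-probable nodes; the expected code length is the sum of the merged weights.
merge 2/171 + 8/171 → 10/171
merge 10/171 + 43/171 → 53/171
merge 53/171 + 59/171 → 112/171
merge 59/171 + 112/171 → 1
L = 10/171 + 53/171 + 112/171 + 1 = 346/171 ≈ 2.023 bits/symbol.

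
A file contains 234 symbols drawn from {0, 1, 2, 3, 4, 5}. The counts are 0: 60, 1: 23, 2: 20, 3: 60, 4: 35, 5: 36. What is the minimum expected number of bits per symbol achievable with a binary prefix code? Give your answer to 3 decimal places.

Probabilities are the counts divided by 234.
Repeatedly combine the two least-probable nodes; the expected code length is the sum of the merged weights.
merge 10/117 + 23/234 → 43/234
merge 35/234 + 2/13 → 71/234
merge 43/234 + 10/39 → 103/234
merge 10/39 + 71/234 → 131/234
merge 103/234 + 131/234 → 1
L = 43/234 + 71/234 + 103/234 + 131/234 + 1 = 97/39 ≈ 2.487 bits/symbol.

2.487 bits/symbol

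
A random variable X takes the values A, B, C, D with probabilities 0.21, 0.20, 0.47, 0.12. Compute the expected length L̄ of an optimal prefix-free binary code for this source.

1.85 bits/symbol

Repeatedly combine the two least-probable nodes; the expected code length is the sum of the merged weights.
merge 3/25 + 1/5 → 8/25
merge 21/100 + 8/25 → 53/100
merge 47/100 + 53/100 → 1
L = 8/25 + 53/100 + 1 = 37/20 = 1.85 bits/symbol.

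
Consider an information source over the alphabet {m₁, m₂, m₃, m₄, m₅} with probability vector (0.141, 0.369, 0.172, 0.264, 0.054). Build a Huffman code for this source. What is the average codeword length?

Repeatedly combine the two least-probable nodes; the expected code length is the sum of the merged weights.
merge 27/500 + 141/1000 → 39/200
merge 43/250 + 39/200 → 367/1000
merge 33/125 + 367/1000 → 631/1000
merge 369/1000 + 631/1000 → 1
L = 39/200 + 367/1000 + 631/1000 + 1 = 2193/1000 = 2.193 bits/symbol.

2.193 bits/symbol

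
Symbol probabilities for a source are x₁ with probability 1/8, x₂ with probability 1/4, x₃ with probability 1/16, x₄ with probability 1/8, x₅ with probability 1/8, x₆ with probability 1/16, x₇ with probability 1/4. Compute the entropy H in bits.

Each probability is a power of 1/2, so log₂(1/p) is an integer.
H = Σ p·log₂(1/p) = 1/8·3 + 1/4·2 + 1/16·4 + 1/8·3 + 1/8·3 + 1/16·4 + 1/4·2 = 2.625 bits.

2.625 bits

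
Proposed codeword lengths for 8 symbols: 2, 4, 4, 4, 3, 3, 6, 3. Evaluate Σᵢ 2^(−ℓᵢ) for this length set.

With common denominator 2^6 = 64: Σ 2^(−ℓᵢ) = 16/64 + 4/64 + 4/64 + 4/64 + 8/64 + 8/64 + 1/64 + 8/64 = 53/64 = 0.828125.

0.828125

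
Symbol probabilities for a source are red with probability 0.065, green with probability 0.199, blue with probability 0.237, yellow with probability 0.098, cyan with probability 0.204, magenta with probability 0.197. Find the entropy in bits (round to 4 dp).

2.4700 bits

H = −Σ pᵢ log₂ pᵢ.
−0.065·log₂(0.065) = 0.2563
−0.199·log₂(0.199) = 0.4635
−0.237·log₂(0.237) = 0.4923
−0.098·log₂(0.098) = 0.3284
−0.204·log₂(0.204) = 0.4678
−0.197·log₂(0.197) = 0.4617
Sum ≈ 2.4700 → 2.4700 bits.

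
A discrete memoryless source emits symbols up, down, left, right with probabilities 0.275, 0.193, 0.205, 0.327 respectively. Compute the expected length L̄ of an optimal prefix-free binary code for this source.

Repeatedly combine the two least-probable nodes; the expected code length is the sum of the merged weights.
merge 193/1000 + 41/200 → 199/500
merge 11/40 + 327/1000 → 301/500
merge 199/500 + 301/500 → 1
L = 199/500 + 301/500 + 1 = 2 bits/symbol.

2 bits/symbol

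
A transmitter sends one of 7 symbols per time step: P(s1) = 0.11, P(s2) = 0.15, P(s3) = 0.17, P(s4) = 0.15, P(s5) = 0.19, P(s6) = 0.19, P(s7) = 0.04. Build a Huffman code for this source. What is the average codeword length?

Repeatedly combine the two least-probable nodes; the expected code length is the sum of the merged weights.
merge 1/25 + 11/100 → 3/20
merge 3/20 + 3/20 → 3/10
merge 3/20 + 17/100 → 8/25
merge 19/100 + 19/100 → 19/50
merge 3/10 + 8/25 → 31/50
merge 19/50 + 31/50 → 1
L = 3/20 + 3/10 + 8/25 + 19/50 + 31/50 + 1 = 277/100 = 2.77 bits/symbol.

2.77 bits/symbol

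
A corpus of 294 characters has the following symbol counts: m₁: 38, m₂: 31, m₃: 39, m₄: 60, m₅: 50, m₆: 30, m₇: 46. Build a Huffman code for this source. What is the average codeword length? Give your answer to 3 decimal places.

Probabilities are the counts divided by 294.
Repeatedly combine the two least-probable nodes; the expected code length is the sum of the merged weights.
merge 5/49 + 31/294 → 61/294
merge 19/147 + 13/98 → 11/42
merge 23/147 + 25/147 → 16/49
merge 10/49 + 61/294 → 121/294
merge 11/42 + 16/49 → 173/294
merge 121/294 + 173/294 → 1
L = 61/294 + 11/42 + 16/49 + 121/294 + 173/294 + 1 = 137/49 ≈ 2.796 bits/symbol.

2.796 bits/symbol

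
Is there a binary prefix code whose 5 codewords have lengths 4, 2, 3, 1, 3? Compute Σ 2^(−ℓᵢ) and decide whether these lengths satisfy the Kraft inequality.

1.0625; no

With common denominator 2^4 = 16: Σ 2^(−ℓᵢ) = 1/16 + 4/16 + 2/16 + 8/16 + 2/16 = 17/16 = 1.0625.
Kraft's inequality requires Σ ≤ 1; here Σ = 1.0625 > 1, so no such prefix code exists.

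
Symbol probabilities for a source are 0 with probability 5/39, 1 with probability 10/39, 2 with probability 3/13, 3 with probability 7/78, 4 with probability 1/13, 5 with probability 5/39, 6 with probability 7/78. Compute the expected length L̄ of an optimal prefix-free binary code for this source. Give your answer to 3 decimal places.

2.679 bits/symbol

Repeatedly combine the two least-probable nodes; the expected code length is the sum of the merged weights.
merge 1/13 + 7/78 → 1/6
merge 7/78 + 5/39 → 17/78
merge 5/39 + 1/6 → 23/78
merge 17/78 + 3/13 → 35/78
merge 10/39 + 23/78 → 43/78
merge 35/78 + 43/78 → 1
L = 1/6 + 17/78 + 23/78 + 35/78 + 43/78 + 1 = 209/78 ≈ 2.679 bits/symbol.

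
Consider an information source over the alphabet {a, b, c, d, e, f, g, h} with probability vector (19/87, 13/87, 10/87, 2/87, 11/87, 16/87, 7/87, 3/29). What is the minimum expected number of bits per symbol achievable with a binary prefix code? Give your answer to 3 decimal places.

Repeatedly combine the two least-probable nodes; the expected code length is the sum of the merged weights.
merge 2/87 + 7/87 → 3/29
merge 3/29 + 3/29 → 6/29
merge 10/87 + 11/87 → 7/29
merge 13/87 + 16/87 → 1/3
merge 6/29 + 19/87 → 37/87
merge 7/29 + 1/3 → 50/87
merge 37/87 + 50/87 → 1
L = 3/29 + 6/29 + 7/29 + 1/3 + 37/87 + 50/87 + 1 = 251/87 ≈ 2.885 bits/symbol.

2.885 bits/symbol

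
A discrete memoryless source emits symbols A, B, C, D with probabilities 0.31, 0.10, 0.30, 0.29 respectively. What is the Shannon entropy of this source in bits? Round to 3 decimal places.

H = −Σ pᵢ log₂ pᵢ.
−0.31·log₂(0.31) = 0.5238
−0.10·log₂(0.10) = 0.3322
−0.30·log₂(0.30) = 0.5211
−0.29·log₂(0.29) = 0.5179
Sum ≈ 1.8950 → 1.895 bits.

1.895 bits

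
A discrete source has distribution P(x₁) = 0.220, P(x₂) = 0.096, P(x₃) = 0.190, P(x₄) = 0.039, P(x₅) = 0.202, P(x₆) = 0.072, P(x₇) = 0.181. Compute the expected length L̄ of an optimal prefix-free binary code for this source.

Repeatedly combine the two least-probable nodes; the expected code length is the sum of the merged weights.
merge 39/1000 + 9/125 → 111/1000
merge 12/125 + 111/1000 → 207/1000
merge 181/1000 + 19/100 → 371/1000
merge 101/500 + 207/1000 → 409/1000
merge 11/50 + 371/1000 → 591/1000
merge 409/1000 + 591/1000 → 1
L = 111/1000 + 207/1000 + 371/1000 + 409/1000 + 591/1000 + 1 = 2689/1000 = 2.689 bits/symbol.

2.689 bits/symbol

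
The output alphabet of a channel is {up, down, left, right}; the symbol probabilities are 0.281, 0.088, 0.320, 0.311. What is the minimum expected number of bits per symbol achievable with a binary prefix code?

Repeatedly combine the two least-probable nodes; the expected code length is the sum of the merged weights.
merge 11/125 + 281/1000 → 369/1000
merge 311/1000 + 8/25 → 631/1000
merge 369/1000 + 631/1000 → 1
L = 369/1000 + 631/1000 + 1 = 2 bits/symbol.

2 bits/symbol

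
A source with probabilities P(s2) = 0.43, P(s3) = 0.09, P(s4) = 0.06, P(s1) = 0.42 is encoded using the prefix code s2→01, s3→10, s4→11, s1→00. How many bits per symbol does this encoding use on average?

L̄ = Σ pᵢ·ℓᵢ = 0.43·2 + 0.09·2 + 0.06·2 + 0.42·2 = 2 bits/symbol.

2 bits/symbol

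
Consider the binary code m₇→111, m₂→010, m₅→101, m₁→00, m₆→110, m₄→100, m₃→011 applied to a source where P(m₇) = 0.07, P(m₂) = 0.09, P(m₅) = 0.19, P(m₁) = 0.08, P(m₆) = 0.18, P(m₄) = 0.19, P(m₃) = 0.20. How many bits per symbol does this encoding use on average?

L̄ = Σ pᵢ·ℓᵢ = 0.07·3 + 0.09·3 + 0.19·3 + 0.08·2 + 0.18·3 + 0.19·3 + 0.20·3 = 2.92 bits/symbol.

2.92 bits/symbol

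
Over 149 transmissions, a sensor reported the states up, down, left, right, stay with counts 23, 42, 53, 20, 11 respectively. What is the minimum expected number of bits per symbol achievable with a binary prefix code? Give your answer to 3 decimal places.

Probabilities are the counts divided by 149.
Repeatedly combine the two least-probable nodes; the expected code length is the sum of the merged weights.
merge 11/149 + 20/149 → 31/149
merge 23/149 + 31/149 → 54/149
merge 42/149 + 53/149 → 95/149
merge 54/149 + 95/149 → 1
L = 31/149 + 54/149 + 95/149 + 1 = 329/149 ≈ 2.208 bits/symbol.

2.208 bits/symbol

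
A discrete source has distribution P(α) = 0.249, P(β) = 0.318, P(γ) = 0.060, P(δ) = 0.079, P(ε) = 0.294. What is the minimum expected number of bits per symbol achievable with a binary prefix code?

Repeatedly combine the two least-probable nodes; the expected code length is the sum of the merged weights.
merge 3/50 + 79/1000 → 139/1000
merge 139/1000 + 249/1000 → 97/250
merge 147/500 + 159/500 → 153/250
merge 97/250 + 153/250 → 1
L = 139/1000 + 97/250 + 153/250 + 1 = 2139/1000 = 2.139 bits/symbol.

2.139 bits/symbol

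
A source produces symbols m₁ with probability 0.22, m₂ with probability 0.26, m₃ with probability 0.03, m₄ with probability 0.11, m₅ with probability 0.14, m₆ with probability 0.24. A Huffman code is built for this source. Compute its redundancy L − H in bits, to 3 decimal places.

Entropy H = −Σ p log₂ p ≈ 2.3792 bits.
Huffman merges: 3/100+11/100→7/50; 7/50+7/50→7/25; 11/50+6/25→23/50; 13/50+7/25→27/50; 23/50+27/50→1. L = 121/50 ≈ 2.4200.
L − H = 2.4200 − 2.3792 = 0.041 bits.

0.041 bits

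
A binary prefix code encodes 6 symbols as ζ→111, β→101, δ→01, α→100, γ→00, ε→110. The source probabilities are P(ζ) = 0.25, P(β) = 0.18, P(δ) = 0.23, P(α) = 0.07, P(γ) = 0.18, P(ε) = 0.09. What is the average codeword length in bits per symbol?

2.59 bits/symbol

L̄ = Σ pᵢ·ℓᵢ = 0.25·3 + 0.18·3 + 0.23·2 + 0.07·3 + 0.18·2 + 0.09·3 = 2.59 bits/symbol.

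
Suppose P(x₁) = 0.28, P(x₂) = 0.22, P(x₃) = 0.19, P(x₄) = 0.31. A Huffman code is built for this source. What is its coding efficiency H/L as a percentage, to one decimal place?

98.7%

Entropy H = −Σ p log₂ p ≈ 1.9738 bits.
Huffman merges: 19/100+11/50→41/100; 7/25+31/100→59/100; 41/100+59/100→1. L = 2 ≈ 2.0000.
Efficiency = H/L = 1.9738/2.0000 = 98.7%.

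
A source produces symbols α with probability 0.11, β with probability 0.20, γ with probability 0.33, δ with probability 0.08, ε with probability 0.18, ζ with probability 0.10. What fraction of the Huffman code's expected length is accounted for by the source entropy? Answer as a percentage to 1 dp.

97.6%

Entropy H = −Σ p log₂ p ≈ 2.4115 bits.
Huffman merges: 2/25+1/10→9/50; 11/100+9/50→29/100; 9/50+1/5→19/50; 29/100+33/100→31/50; 19/50+31/50→1. L = 247/100 ≈ 2.4700.
Efficiency = H/L = 2.4115/2.4700 = 97.6%.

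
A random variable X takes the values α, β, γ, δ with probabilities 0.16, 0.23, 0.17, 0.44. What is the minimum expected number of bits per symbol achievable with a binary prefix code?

1.89 bits/symbol

Repeatedly combine the two least-probable nodes; the expected code length is the sum of the merged weights.
merge 4/25 + 17/100 → 33/100
merge 23/100 + 33/100 → 14/25
merge 11/25 + 14/25 → 1
L = 33/100 + 14/25 + 1 = 189/100 = 1.89 bits/symbol.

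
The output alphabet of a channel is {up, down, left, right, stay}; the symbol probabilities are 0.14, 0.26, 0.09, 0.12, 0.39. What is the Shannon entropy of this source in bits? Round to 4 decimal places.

H = −Σ pᵢ log₂ pᵢ.
−0.14·log₂(0.14) = 0.3971
−0.26·log₂(0.26) = 0.5053
−0.09·log₂(0.09) = 0.3127
−0.12·log₂(0.12) = 0.3671
−0.39·log₂(0.39) = 0.5298
Sum ≈ 2.1119 → 2.1119 bits.

2.1119 bits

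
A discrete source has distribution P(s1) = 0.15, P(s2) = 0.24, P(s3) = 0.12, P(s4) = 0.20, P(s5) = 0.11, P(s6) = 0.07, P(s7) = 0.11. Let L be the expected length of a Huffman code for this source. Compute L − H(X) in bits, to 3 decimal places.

0.035 bits

Entropy H = −Σ p log₂ p ≈ 2.7053 bits.
Huffman merges: 7/100+11/100→9/50; 11/100+3/25→23/100; 3/20+9/50→33/100; 1/5+23/100→43/100; 6/25+33/100→57/100; 43/100+57/100→1. L = 137/50 ≈ 2.7400.
L − H = 2.7400 − 2.7053 = 0.035 bits.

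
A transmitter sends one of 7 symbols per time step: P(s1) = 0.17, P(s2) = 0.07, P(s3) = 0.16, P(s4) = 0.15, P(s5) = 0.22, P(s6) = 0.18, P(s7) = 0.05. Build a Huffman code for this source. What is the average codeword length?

Repeatedly combine the two least-probable nodes; the expected code length is the sum of the merged weights.
merge 1/20 + 7/100 → 3/25
merge 3/25 + 3/20 → 27/100
merge 4/25 + 17/100 → 33/100
merge 9/50 + 11/50 → 2/5
merge 27/100 + 33/100 → 3/5
merge 2/5 + 3/5 → 1
L = 3/25 + 27/100 + 33/100 + 2/5 + 3/5 + 1 = 68/25 = 2.72 bits/symbol.

2.72 bits/symbol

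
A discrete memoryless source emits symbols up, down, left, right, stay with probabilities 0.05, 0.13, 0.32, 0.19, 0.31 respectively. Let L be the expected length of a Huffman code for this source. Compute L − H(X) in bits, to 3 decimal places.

0.076 bits

Entropy H = −Σ p log₂ p ≈ 2.1038 bits.
Huffman merges: 1/20+13/100→9/50; 9/50+19/100→37/100; 31/100+8/25→63/100; 37/100+63/100→1. L = 109/50 ≈ 2.1800.
L − H = 2.1800 − 2.1038 = 0.076 bits.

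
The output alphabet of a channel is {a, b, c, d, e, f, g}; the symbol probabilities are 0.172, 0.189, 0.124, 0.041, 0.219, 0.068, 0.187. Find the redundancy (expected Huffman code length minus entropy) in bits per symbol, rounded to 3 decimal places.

0.052 bits

Entropy H = −Σ p log₂ p ≈ 2.6493 bits.
Huffman merges: 41/1000+17/250→109/1000; 109/1000+31/250→233/1000; 43/250+187/1000→359/1000; 189/1000+219/1000→51/125; 233/1000+359/1000→74/125; 51/125+74/125→1. L = 2701/1000 ≈ 2.7010.
L − H = 2.7010 − 2.6493 = 0.052 bits.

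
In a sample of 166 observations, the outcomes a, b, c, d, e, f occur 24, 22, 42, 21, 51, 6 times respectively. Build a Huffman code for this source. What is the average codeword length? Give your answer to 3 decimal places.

Probabilities are the counts divided by 166.
Repeatedly combine the two least-probable nodes; the expected code length is the sum of the merged weights.
merge 3/83 + 21/166 → 27/166
merge 11/83 + 12/83 → 23/83
merge 27/166 + 21/83 → 69/166
merge 23/83 + 51/166 → 97/166
merge 69/166 + 97/166 → 1
L = 27/166 + 23/83 + 69/166 + 97/166 + 1 = 405/166 ≈ 2.440 bits/symbol.

2.440 bits/symbol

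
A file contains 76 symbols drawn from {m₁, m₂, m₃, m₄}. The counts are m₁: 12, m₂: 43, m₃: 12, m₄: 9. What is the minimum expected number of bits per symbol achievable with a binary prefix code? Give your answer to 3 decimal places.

Probabilities are the counts divided by 76.
Repeatedly combine the two least-probable nodes; the expected code length is the sum of the merged weights.
merge 9/76 + 3/19 → 21/76
merge 3/19 + 21/76 → 33/76
merge 33/76 + 43/76 → 1
L = 21/76 + 33/76 + 1 = 65/38 ≈ 1.711 bits/symbol.

1.711 bits/symbol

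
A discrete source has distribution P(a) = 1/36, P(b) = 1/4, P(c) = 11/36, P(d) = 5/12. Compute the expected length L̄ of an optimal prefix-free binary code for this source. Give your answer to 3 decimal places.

1.861 bits/symbol

Repeatedly combine the two least-probable nodes; the expected code length is the sum of the merged weights.
merge 1/36 + 1/4 → 5/18
merge 5/18 + 11/36 → 7/12
merge 5/12 + 7/12 → 1
L = 5/18 + 7/12 + 1 = 67/36 ≈ 1.861 bits/symbol.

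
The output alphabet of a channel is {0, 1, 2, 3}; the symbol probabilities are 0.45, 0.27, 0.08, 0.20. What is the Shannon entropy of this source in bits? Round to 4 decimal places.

H = −Σ pᵢ log₂ pᵢ.
−0.45·log₂(0.45) = 0.5184
−0.27·log₂(0.27) = 0.5100
−0.08·log₂(0.08) = 0.2915
−0.20·log₂(0.20) = 0.4644
Sum ≈ 1.7843 → 1.7843 bits.

1.7843 bits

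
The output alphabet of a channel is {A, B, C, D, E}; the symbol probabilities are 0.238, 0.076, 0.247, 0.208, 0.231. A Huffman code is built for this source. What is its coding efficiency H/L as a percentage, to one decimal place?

97.8%

Entropy H = −Σ p log₂ p ≈ 2.2333 bits.
Huffman merges: 19/250+26/125→71/250; 231/1000+119/500→469/1000; 247/1000+71/250→531/1000; 469/1000+531/1000→1. L = 571/250 ≈ 2.2840.
Efficiency = H/L = 2.2333/2.2840 = 97.8%.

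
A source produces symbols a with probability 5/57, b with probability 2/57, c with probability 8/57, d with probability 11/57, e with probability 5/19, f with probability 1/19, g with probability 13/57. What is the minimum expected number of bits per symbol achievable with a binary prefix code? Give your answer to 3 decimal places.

2.579 bits/symbol

Repeatedly combine the two least-probable nodes; the expected code length is the sum of the merged weights.
merge 2/57 + 1/19 → 5/57
merge 5/57 + 5/57 → 10/57
merge 8/57 + 10/57 → 6/19
merge 11/57 + 13/57 → 8/19
merge 5/19 + 6/19 → 11/19
merge 8/19 + 11/19 → 1
L = 5/57 + 10/57 + 6/19 + 8/19 + 11/19 + 1 = 49/19 ≈ 2.579 bits/symbol.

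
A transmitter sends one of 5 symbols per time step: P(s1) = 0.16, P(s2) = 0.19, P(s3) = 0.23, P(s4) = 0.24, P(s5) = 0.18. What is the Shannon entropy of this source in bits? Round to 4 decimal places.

H = −Σ pᵢ log₂ pᵢ.
−0.16·log₂(0.16) = 0.4230
−0.19·log₂(0.19) = 0.4552
−0.23·log₂(0.23) = 0.4877
−0.24·log₂(0.24) = 0.4941
−0.18·log₂(0.18) = 0.4453
Sum ≈ 2.3054 → 2.3054 bits.

2.3054 bits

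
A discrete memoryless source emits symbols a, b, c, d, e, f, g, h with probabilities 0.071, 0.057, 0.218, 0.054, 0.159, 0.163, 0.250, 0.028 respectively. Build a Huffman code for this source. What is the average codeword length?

Repeatedly combine the two least-probable nodes; the expected code length is the sum of the merged weights.
merge 7/250 + 27/500 → 41/500
merge 57/1000 + 71/1000 → 16/125
merge 41/500 + 16/125 → 21/100
merge 159/1000 + 163/1000 → 161/500
merge 21/100 + 109/500 → 107/250
merge 1/4 + 161/500 → 143/250
merge 107/250 + 143/250 → 1
L = 41/500 + 16/125 + 21/100 + 161/500 + 107/250 + 143/250 + 1 = 1371/500 = 2.742 bits/symbol.

2.742 bits/symbol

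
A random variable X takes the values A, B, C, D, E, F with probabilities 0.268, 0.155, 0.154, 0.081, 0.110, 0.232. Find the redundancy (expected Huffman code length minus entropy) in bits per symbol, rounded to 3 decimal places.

Entropy H = −Σ p log₂ p ≈ 2.4747 bits.
Huffman merges: 81/1000+11/100→191/1000; 77/500+31/200→309/1000; 191/1000+29/125→423/1000; 67/250+309/1000→577/1000; 423/1000+577/1000→1. L = 5/2 ≈ 2.5000.
L − H = 2.5000 − 2.4747 = 0.025 bits.

0.025 bits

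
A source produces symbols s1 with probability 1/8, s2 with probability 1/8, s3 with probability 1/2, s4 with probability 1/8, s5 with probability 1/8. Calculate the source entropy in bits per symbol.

2 bits

Each probability is a power of 1/2, so log₂(1/p) is an integer.
H = Σ p·log₂(1/p) = 1/8·3 + 1/8·3 + 1/2·1 + 1/8·3 + 1/8·3 = 2 bits.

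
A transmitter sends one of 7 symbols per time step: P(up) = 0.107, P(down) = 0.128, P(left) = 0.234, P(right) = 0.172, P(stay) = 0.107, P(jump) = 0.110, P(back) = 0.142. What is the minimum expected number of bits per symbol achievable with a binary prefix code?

2.766 bits/symbol

Repeatedly combine the two least-probable nodes; the expected code length is the sum of the merged weights.
merge 107/1000 + 107/1000 → 107/500
merge 11/100 + 16/125 → 119/500
merge 71/500 + 43/250 → 157/500
merge 107/500 + 117/500 → 56/125
merge 119/500 + 157/500 → 69/125
merge 56/125 + 69/125 → 1
L = 107/500 + 119/500 + 157/500 + 56/125 + 69/125 + 1 = 1383/500 = 2.766 bits/symbol.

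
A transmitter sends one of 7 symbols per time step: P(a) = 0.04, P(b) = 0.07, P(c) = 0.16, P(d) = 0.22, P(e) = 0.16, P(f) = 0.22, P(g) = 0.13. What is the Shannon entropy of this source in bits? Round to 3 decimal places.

2.644 bits

H = −Σ pᵢ log₂ pᵢ.
−0.04·log₂(0.04) = 0.1858
−0.07·log₂(0.07) = 0.2686
−0.16·log₂(0.16) = 0.4230
−0.22·log₂(0.22) = 0.4806
−0.16·log₂(0.16) = 0.4230
−0.22·log₂(0.22) = 0.4806
−0.13·log₂(0.13) = 0.3826
Sum ≈ 2.6441 → 2.644 bits.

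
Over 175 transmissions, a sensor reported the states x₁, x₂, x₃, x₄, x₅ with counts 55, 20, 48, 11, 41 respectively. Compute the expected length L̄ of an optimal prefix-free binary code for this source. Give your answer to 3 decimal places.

2.177 bits/symbol

Probabilities are the counts divided by 175.
Repeatedly combine the two least-probable nodes; the expected code length is the sum of the merged weights.
merge 11/175 + 4/35 → 31/175
merge 31/175 + 41/175 → 72/175
merge 48/175 + 11/35 → 103/175
merge 72/175 + 103/175 → 1
L = 31/175 + 72/175 + 103/175 + 1 = 381/175 ≈ 2.177 bits/symbol.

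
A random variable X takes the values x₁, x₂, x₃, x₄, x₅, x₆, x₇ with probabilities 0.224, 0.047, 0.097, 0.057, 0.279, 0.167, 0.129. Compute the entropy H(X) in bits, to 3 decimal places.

2.579 bits

H = −Σ pᵢ log₂ pᵢ.
−0.224·log₂(0.224) = 0.4835
−0.047·log₂(0.047) = 0.2073
−0.097·log₂(0.097) = 0.3265
−0.057·log₂(0.057) = 0.2356
−0.279·log₂(0.279) = 0.5138
−0.167·log₂(0.167) = 0.4312
−0.129·log₂(0.129) = 0.3811
Sum ≈ 2.5790 → 2.579 bits.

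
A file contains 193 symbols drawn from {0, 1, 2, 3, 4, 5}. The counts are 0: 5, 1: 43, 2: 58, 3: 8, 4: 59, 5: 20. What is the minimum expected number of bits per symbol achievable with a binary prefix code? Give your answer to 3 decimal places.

2.238 bits/symbol

Probabilities are the counts divided by 193.
Repeatedly combine the two least-probable nodes; the expected code length is the sum of the merged weights.
merge 5/193 + 8/193 → 13/193
merge 13/193 + 20/193 → 33/193
merge 33/193 + 43/193 → 76/193
merge 58/193 + 59/193 → 117/193
merge 76/193 + 117/193 → 1
L = 13/193 + 33/193 + 76/193 + 117/193 + 1 = 432/193 ≈ 2.238 bits/symbol.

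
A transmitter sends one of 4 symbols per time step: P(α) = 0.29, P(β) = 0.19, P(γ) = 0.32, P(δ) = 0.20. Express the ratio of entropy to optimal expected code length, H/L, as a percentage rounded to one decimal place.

98.2%

Entropy H = −Σ p log₂ p ≈ 1.9635 bits.
Huffman merges: 19/100+1/5→39/100; 29/100+8/25→61/100; 39/100+61/100→1. L = 2 ≈ 2.0000.
Efficiency = H/L = 1.9635/2.0000 = 98.2%.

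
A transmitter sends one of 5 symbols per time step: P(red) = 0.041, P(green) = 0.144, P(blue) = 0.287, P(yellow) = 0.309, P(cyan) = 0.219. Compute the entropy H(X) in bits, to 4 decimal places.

H = −Σ pᵢ log₂ pᵢ.
−0.041·log₂(0.041) = 0.1889
−0.144·log₂(0.144) = 0.4026
−0.287·log₂(0.287) = 0.5169
−0.309·log₂(0.309) = 0.5235
−0.219·log₂(0.219) = 0.4798
Sum ≈ 2.1118 → 2.1118 bits.

2.1118 bits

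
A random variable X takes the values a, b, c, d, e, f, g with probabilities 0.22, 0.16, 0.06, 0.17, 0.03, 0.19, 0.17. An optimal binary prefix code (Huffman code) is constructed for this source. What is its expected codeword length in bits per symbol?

2.68 bits/symbol

Repeatedly combine the two least-probable nodes; the expected code length is the sum of the merged weights.
merge 3/100 + 3/50 → 9/100
merge 9/100 + 4/25 → 1/4
merge 17/100 + 17/100 → 17/50
merge 19/100 + 11/50 → 41/100
merge 1/4 + 17/50 → 59/100
merge 41/100 + 59/100 → 1
L = 9/100 + 1/4 + 17/50 + 41/100 + 59/100 + 1 = 67/25 = 2.68 bits/symbol.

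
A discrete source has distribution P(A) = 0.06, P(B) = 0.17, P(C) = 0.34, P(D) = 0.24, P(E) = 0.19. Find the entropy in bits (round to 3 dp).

2.157 bits

H = −Σ pᵢ log₂ pᵢ.
−0.06·log₂(0.06) = 0.2435
−0.17·log₂(0.17) = 0.4346
−0.34·log₂(0.34) = 0.5292
−0.24·log₂(0.24) = 0.4941
−0.19·log₂(0.19) = 0.4552
Sum ≈ 2.1567 → 2.157 bits.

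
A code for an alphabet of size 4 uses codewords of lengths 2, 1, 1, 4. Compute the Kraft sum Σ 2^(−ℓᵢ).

With common denominator 2^4 = 16: Σ 2^(−ℓᵢ) = 4/16 + 8/16 + 8/16 + 1/16 = 21/16 = 1.3125.

1.3125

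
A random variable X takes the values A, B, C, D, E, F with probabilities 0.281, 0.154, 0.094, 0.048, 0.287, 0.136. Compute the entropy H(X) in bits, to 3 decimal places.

2.369 bits

H = −Σ pᵢ log₂ pᵢ.
−0.281·log₂(0.281) = 0.5146
−0.154·log₂(0.154) = 0.4156
−0.094·log₂(0.094) = 0.3207
−0.048·log₂(0.048) = 0.2103
−0.287·log₂(0.287) = 0.5169
−0.136·log₂(0.136) = 0.3915
Sum ≈ 2.3695 → 2.369 bits.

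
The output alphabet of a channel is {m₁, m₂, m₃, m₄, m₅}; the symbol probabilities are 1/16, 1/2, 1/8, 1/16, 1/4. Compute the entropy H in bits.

1.875 bits

Each probability is a power of 1/2, so log₂(1/p) is an integer.
H = Σ p·log₂(1/p) = 1/16·4 + 1/2·1 + 1/8·3 + 1/16·4 + 1/4·2 = 1.875 bits.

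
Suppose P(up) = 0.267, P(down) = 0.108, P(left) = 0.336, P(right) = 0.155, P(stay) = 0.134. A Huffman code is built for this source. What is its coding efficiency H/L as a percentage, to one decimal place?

Entropy H = −Σ p log₂ p ≈ 2.1896 bits.
Huffman merges: 27/250+67/500→121/500; 31/200+121/500→397/1000; 267/1000+42/125→603/1000; 397/1000+603/1000→1. L = 1121/500 ≈ 2.2420.
Efficiency = H/L = 2.1896/2.2420 = 97.7%.

97.7%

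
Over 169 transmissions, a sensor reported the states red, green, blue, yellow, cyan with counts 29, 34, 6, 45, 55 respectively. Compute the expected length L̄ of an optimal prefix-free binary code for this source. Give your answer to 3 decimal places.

2.207 bits/symbol

Probabilities are the counts divided by 169.
Repeatedly combine the two least-probable nodes; the expected code length is the sum of the merged weights.
merge 6/169 + 29/169 → 35/169
merge 34/169 + 35/169 → 69/169
merge 45/169 + 55/169 → 100/169
merge 69/169 + 100/169 → 1
L = 35/169 + 69/169 + 100/169 + 1 = 373/169 ≈ 2.207 bits/symbol.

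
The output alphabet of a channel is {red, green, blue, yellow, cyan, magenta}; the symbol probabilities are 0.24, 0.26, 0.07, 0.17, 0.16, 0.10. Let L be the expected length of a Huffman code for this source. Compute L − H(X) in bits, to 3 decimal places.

Entropy H = −Σ p log₂ p ≈ 2.4578 bits.
Huffman merges: 7/100+1/10→17/100; 4/25+17/100→33/100; 17/100+6/25→41/100; 13/50+33/100→59/100; 41/100+59/100→1. L = 5/2 ≈ 2.5000.
L − H = 2.5000 − 2.4578 = 0.042 bits.

0.042 bits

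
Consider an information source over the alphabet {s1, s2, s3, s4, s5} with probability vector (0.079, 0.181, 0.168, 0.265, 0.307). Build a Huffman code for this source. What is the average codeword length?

2.247 bits/symbol

Repeatedly combine the two least-probable nodes; the expected code length is the sum of the merged weights.
merge 79/1000 + 21/125 → 247/1000
merge 181/1000 + 247/1000 → 107/250
merge 53/200 + 307/1000 → 143/250
merge 107/250 + 143/250 → 1
L = 247/1000 + 107/250 + 143/250 + 1 = 2247/1000 = 2.247 bits/symbol.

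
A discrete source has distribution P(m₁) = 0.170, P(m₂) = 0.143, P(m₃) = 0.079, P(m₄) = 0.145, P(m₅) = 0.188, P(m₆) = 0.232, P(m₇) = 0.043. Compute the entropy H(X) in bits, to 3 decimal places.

H = −Σ pᵢ log₂ pᵢ.
−0.170·log₂(0.170) = 0.4346
−0.143·log₂(0.143) = 0.4012
−0.079·log₂(0.079) = 0.2893
−0.145·log₂(0.145) = 0.4040
−0.188·log₂(0.188) = 0.4533
−0.232·log₂(0.232) = 0.4890
−0.043·log₂(0.043) = 0.1952
Sum ≈ 2.6666 → 2.667 bits.

2.667 bits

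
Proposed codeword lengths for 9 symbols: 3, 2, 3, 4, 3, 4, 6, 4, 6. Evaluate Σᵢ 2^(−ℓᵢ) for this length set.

0.84375

With common denominator 2^6 = 64: Σ 2^(−ℓᵢ) = 8/64 + 16/64 + 8/64 + 4/64 + 8/64 + 4/64 + 1/64 + 4/64 + 1/64 = 54/64 = 0.84375.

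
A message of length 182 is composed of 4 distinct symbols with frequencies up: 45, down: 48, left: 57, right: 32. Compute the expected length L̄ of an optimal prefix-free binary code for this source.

2 bits/symbol

Probabilities are the counts divided by 182.
Repeatedly combine the two least-probable nodes; the expected code length is the sum of the merged weights.
merge 16/91 + 45/182 → 11/26
merge 24/91 + 57/182 → 15/26
merge 11/26 + 15/26 → 1
L = 11/26 + 15/26 + 1 = 2 bits/symbol.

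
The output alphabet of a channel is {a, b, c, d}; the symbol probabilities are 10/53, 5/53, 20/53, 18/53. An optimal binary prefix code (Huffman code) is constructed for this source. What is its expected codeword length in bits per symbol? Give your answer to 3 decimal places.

Repeatedly combine the two least-probable nodes; the expected code length is the sum of the merged weights.
merge 5/53 + 10/53 → 15/53
merge 15/53 + 18/53 → 33/53
merge 20/53 + 33/53 → 1
L = 15/53 + 33/53 + 1 = 101/53 ≈ 1.906 bits/symbol.

1.906 bits/symbol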